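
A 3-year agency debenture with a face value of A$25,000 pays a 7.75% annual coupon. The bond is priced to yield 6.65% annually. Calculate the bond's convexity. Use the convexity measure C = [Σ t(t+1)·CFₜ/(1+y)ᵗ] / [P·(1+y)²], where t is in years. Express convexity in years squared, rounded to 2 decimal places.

9.58

With y = 0.0665:
  t   CF        PV=CF/(1+0.0665)^t    t·PV        t(t+1)·PV
  1     1,937.50     1,816.6901     1,816.6901       3,633.3802
  2     1,937.50     1,703.4131     3,406.8263      10,220.4788
  3    26,937.50    22,206.2236    66,618.6707     266,474.6830
  Σ                 25,726.3268    71,842.1871     280,328.5420
P = 25,726.3268.
Convexity = Σ t(t+1)·PV / [P·(1+y)²] = 280,328.5420 / (25,726.3268 × 1.137422) = 9.58005.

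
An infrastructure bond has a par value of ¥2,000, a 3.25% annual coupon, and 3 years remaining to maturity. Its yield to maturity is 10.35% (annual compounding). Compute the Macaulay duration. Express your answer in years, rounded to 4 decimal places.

Periodic yield y = 0.1035. Discount each cash flow and weight by its year:
  t   CF        PV=CF/(1+0.1035)^t    t·PV
  1        65.00        58.9035        58.9035
  2        65.00        53.3788       106.7576
  3     2,065.00     1,536.7494     4,610.2481
  Σ                  1,649.0316     4,775.9092
Price P = Σ PV = 1,649.0316.
Macaulay duration = Σ(t·PV) / P = 4,775.9092 / 1,649.0316 = 2.89619 years.

2.8962 years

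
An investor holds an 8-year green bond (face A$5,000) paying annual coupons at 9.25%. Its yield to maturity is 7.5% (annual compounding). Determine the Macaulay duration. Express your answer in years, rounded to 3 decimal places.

6.094 years

Periodic yield y = 0.075. Discount each cash flow and weight by its year:
  t   CF        PV=CF/(1+0.075)^t    t·PV
  1       462.50       430.2326       430.2326
  2       462.50       400.2163       800.4327
  3       462.50       372.2943     1,116.8828
  4       462.50       346.3202     1,385.2810
  5       462.50       322.1584     1,610.7918
  6       462.50       299.6822     1,798.0932
  7       462.50       278.7741     1,951.4190
  8     5,462.50     3,062.8359    24,502.6876
  Σ                  5,512.5141    33,595.8206
Price P = Σ PV = 5,512.5141.
Macaulay duration = Σ(t·PV) / P = 33,595.8206 / 5,512.5141 = 6.09446 years.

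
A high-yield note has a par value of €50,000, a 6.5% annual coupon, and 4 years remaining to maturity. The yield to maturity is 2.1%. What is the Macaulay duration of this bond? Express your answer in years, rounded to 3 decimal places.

3.677 years

Periodic yield y = 0.021. Discount each cash flow and weight by its year:
  t   CF        PV=CF/(1+0.021)^t    t·PV
  1     3,250.00     3,183.1538     3,183.1538
  2     3,250.00     3,117.6824     6,235.3649
  3     3,250.00     3,053.5577     9,160.6732
  4    53,250.00    49,002.3202   196,009.2808
  Σ                 58,356.7141   214,588.4726
Price P = Σ PV = 58,356.7141.
Macaulay duration = Σ(t·PV) / P = 214,588.4726 / 58,356.7141 = 3.67719 years.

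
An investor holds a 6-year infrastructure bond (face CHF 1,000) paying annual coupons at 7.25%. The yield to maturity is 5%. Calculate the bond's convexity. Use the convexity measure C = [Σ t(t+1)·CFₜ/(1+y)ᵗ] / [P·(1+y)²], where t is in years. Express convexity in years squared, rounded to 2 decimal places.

30.77

With y = 0.05:
  t   CF        PV=CF/(1+0.05)^t    t·PV        t(t+1)·PV
  1        72.50        69.0476        69.0476         138.0952
  2        72.50        65.7596       131.5193         394.5578
  3        72.50        62.6282       187.8847         751.5387
  4        72.50        59.6459       238.5837       1,192.9186
  5        72.50        56.8056       284.0282       1,704.1694
  6     1,072.50       800.3160     4,801.8961      33,613.2725
  Σ                  1,114.2031     5,712.9596      37,794.5523
P = 1,114.2031.
Convexity = Σ t(t+1)·PV / [P·(1+y)²] = 37,794.5523 / (1,114.2031 × 1.102500) = 30.76708.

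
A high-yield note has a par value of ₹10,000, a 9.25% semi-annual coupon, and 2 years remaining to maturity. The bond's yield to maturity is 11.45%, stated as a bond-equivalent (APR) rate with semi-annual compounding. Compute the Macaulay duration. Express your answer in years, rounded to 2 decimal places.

1.87 years

Periodic yield y = 0.05725. Discount each cash flow and weight by its period:
  t   CF        PV=CF/(1+0.05725)^t    t·PV
  1       462.50       437.4557       437.4557
  2       462.50       413.7675       827.5350
  3       462.50       391.3620     1,174.0860
  4    10,462.50     8,373.8407    33,495.3629
  Σ                  9,616.4259    35,934.4395
Price P = Σ PV = 9,616.4259.
Macaulay duration = Σ(t·PV) / P = 35,934.4395 / 9,616.4259 = 3.73678 half-year periods.
In years: 3.73678 / 2 = 1.86839 years.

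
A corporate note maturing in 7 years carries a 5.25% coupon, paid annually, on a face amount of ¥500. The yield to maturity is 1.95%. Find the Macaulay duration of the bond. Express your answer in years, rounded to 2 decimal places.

6.14 years

Periodic yield y = 0.0195. Discount each cash flow and weight by its year:
  t   CF        PV=CF/(1+0.0195)^t    t·PV
  1        26.25        25.7479        25.7479
  2        26.25        25.2554        50.5109
  3        26.25        24.7724        74.3171
  4        26.25        24.2986        97.1942
  5        26.25        23.8338       119.1690
  6        26.25        23.3779       140.2675
  7       526.25       459.7074     3,217.9518
  Σ                    606.9934     3,725.1584
Price P = Σ PV = 606.9934.
Macaulay duration = Σ(t·PV) / P = 3,725.1584 / 606.9934 = 6.13707 years.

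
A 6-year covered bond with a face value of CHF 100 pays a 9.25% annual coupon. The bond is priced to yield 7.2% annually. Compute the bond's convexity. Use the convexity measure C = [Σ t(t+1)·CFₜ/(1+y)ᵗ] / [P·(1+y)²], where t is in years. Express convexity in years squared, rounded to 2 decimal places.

27.88

With y = 0.072:
  t   CF        PV=CF/(1+0.072)^t    t·PV        t(t+1)·PV
  1         9.25         8.6287         8.6287          17.2575
  2         9.25         8.0492        16.0984          48.2951
  3         9.25         7.5086        22.5257          90.1029
  4         9.25         7.0043        28.0171         140.0853
  5         9.25         6.5338        32.6691         196.0149
  6       109.25        71.9868       431.9207       3,023.4447
  Σ                    109.7114       539.8597       3,515.2003
P = 109.7114.
Convexity = Σ t(t+1)·PV / [P·(1+y)²] = 3,515.2003 / (109.7114 × 1.149184) = 27.88103.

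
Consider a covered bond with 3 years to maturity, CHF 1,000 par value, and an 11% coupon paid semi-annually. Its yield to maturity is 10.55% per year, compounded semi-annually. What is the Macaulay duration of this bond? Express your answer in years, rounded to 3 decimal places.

Periodic yield y = 0.05275. Discount each cash flow and weight by its period:
  t   CF        PV=CF/(1+0.05275)^t    t·PV
  1        55.00        52.2441        52.2441
  2        55.00        49.6263        99.2527
  3        55.00        47.1397       141.4191
  4        55.00        44.7777       179.1108
  5        55.00        42.5340       212.6701
  6     1,055.00       774.9987     4,649.9920
  Σ                  1,011.3206     5,334.6888
Price P = Σ PV = 1,011.3206.
Macaulay duration = Σ(t·PV) / P = 5,334.6888 / 1,011.3206 = 5.27497 half-year periods.
In years: 5.27497 / 2 = 2.63749 years.

2.637 years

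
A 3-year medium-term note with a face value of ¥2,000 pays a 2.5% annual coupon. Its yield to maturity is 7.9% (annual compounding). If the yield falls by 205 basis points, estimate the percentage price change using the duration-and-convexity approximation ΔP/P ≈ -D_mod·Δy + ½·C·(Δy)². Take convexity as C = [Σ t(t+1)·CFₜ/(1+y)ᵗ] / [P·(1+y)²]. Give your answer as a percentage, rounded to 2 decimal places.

+5.76%

With y = 0.079:
  t   CF        PV=CF/(1+0.079)^t    t·PV        t(t+1)·PV
  1        50.00        46.3392        46.3392          92.6784
  2        50.00        42.9464        85.8929         257.6786
  3     2,050.00     1,631.8849     4,895.6547      19,582.6189
  Σ                  1,721.1705     5,027.8868      19,932.9760
P = 1,721.1705; D_Mac = 2.92120 yrs; D_mod = 2.70732 yrs; C = 9.94730.
Duration effect: -2.70732 × (-0.0205) = +0.055500
Convexity effect: 0.5 × 9.94730 × (-0.0205)² = +0.0020902
ΔP/P ≈ +0.055500 + 0.0020902 = +0.057590 = +5.7590%.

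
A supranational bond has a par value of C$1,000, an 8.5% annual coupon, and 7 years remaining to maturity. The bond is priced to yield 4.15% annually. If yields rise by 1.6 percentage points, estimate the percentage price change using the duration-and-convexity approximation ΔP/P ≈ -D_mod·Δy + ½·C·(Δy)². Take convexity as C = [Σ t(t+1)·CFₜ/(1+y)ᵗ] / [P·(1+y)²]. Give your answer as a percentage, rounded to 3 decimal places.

-8.295%

With y = 0.0415:
  t   CF        PV=CF/(1+0.0415)^t    t·PV        t(t+1)·PV
  1        85.00        81.6131        81.6131         163.2261
  2        85.00        78.3611       156.7221         470.1664
  3        85.00        75.2387       225.7160         902.8640
  4        85.00        72.2407       288.9627       1,444.8136
  5        85.00        69.3622       346.8108       2,080.8645
  6        85.00        66.5983       399.5899       2,797.1295
  7     1,085.00       816.2343     5,713.6398      45,709.1184
  Σ                  1,259.6482     7,213.0544      53,568.1826
P = 1,259.6482; D_Mac = 5.72625 yrs; D_mod = 5.49808 yrs; C = 39.20479.
Duration effect: -5.49808 × (+0.016) = -0.087969
Convexity effect: 0.5 × 39.20479 × (0.016)² = +0.0050182
ΔP/P ≈ -0.087969 + 0.0050182 = -0.082951 = -8.2951%.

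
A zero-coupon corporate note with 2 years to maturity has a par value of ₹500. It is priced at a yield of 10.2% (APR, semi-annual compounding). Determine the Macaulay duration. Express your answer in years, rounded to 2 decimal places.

2.00 years

A zero-coupon bond has a single cash flow at maturity, so its Macaulay duration equals its maturity: 2 years.
(Equivalently: 4 semi-annual periods ÷ 2 = 2 years.)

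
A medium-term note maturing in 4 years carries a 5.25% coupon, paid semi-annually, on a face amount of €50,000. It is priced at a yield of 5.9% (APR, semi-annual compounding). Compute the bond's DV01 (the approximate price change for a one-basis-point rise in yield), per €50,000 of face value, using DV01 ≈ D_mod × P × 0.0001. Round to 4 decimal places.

€17.3449

Periodic yield y = 0.0295.
  t   CF        PV=CF/(1+0.0295)^t    t·PV
  1     1,312.50     1,274.8907     1,274.8907
  2     1,312.50     1,238.3591     2,476.7183
  3     1,312.50     1,202.8743     3,608.6230
  4     1,312.50     1,168.4063     4,673.6254
  5     1,312.50     1,134.9260     5,674.6302
  6     1,312.50     1,102.4051     6,614.4305
  7     1,312.50     1,070.8160     7,495.7121
  8    51,312.50    40,664.2126   325,313.7005
  Σ                 48,856.8902   357,132.3306
P = 48,856.8902; D_Mac = 7.30976 half-year periods = 3.65488 yrs; D_mod = 3.55015 yrs.
DV01 ≈ 3.55015 × 48,856.8902 × 0.0001 = 17.344941.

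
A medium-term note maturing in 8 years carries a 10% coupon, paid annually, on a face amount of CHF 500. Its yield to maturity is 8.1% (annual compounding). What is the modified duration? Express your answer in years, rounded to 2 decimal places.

5.53 years

Periodic yield y = 0.081. First find Macaulay duration:
  t   CF        PV=CF/(1+0.081)^t    t·PV
  1        50.00        46.2535        46.2535
  2        50.00        42.7877        85.5753
  3        50.00        39.5816       118.7447
  4        50.00        36.6157       146.4628
  5        50.00        33.8721       169.3603
  6        50.00        31.3340       188.0040
  7        50.00        28.9861       202.9029
  8       550.00       294.9559     2,359.6475
  Σ                    554.3865     3,316.9509
P = 554.3865; Macaulay duration = 3,316.9509 / 554.3865 = 5.98310 years.
Modified duration = D_Mac / (1 + y) = 5.98310 / 1.081 = 5.53478 years.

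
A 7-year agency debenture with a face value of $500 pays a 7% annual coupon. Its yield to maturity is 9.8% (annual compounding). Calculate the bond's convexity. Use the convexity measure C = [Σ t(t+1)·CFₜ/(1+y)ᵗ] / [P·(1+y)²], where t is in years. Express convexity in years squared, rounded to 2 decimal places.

With y = 0.098:
  t   CF        PV=CF/(1+0.098)^t    t·PV        t(t+1)·PV
  1        35.00        31.8761        31.8761          63.7523
  2        35.00        29.0311        58.0622         174.1865
  3        35.00        26.4400        79.3199         317.2797
  4        35.00        24.0801        96.3205         481.6024
  5        35.00        21.9309       109.6545         657.9268
  6        35.00        19.9735       119.8410         838.8867
  7       535.00       278.0593     1,946.4150      15,571.3199
  Σ                    431.3910     2,441.4891      18,104.9544
P = 431.3910.
Convexity = Σ t(t+1)·PV / [P·(1+y)²] = 18,104.9544 / (431.3910 × 1.205604) = 34.81142.

34.81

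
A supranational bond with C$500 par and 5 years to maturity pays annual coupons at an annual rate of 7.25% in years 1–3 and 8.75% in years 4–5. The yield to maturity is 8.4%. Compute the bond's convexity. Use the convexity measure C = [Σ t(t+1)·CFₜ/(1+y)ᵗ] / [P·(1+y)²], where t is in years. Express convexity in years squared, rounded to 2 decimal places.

With y = 0.084:
  t   CF        PV=CF/(1+0.084)^t    t·PV        t(t+1)·PV
  1        36.25        33.4410        33.4410          66.8819
  2        36.25        30.8496        61.6992         185.0976
  3        36.25        28.4590        85.3771         341.5084
  4        43.75        31.6855       126.7421         633.7105
  5       543.75       363.2895     1,816.4476      10,898.6853
  Σ                    487.7246     2,123.7069      12,125.8838
P = 487.7246.
Convexity = Σ t(t+1)·PV / [P·(1+y)²] = 12,125.8838 / (487.7246 × 1.175056) = 21.15827.

21.16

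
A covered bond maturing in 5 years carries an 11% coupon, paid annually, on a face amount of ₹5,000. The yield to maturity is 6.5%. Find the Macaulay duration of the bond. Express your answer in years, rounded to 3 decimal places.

4.181 years

Periodic yield y = 0.065. Discount each cash flow and weight by its year:
  t   CF        PV=CF/(1+0.065)^t    t·PV
  1       550.00       516.4319       516.4319
  2       550.00       484.9126       969.8252
  3       550.00       455.3170     1,365.9510
  4       550.00       427.5277     1,710.1108
  5     5,550.00     4,050.8386    20,254.1932
  Σ                  5,935.0279    24,816.5122
Price P = Σ PV = 5,935.0279.
Macaulay duration = Σ(t·PV) / P = 24,816.5122 / 5,935.0279 = 4.18136 years.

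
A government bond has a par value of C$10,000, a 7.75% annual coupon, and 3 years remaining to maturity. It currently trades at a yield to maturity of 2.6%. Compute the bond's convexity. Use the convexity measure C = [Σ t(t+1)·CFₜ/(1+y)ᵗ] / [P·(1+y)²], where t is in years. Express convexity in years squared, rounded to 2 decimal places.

10.41

With y = 0.026:
  t   CF        PV=CF/(1+0.026)^t    t·PV        t(t+1)·PV
  1       775.00       755.3606       755.3606       1,510.7212
  2       775.00       736.2189     1,472.4379       4,417.3136
  3    10,775.00     9,976.4308    29,929.2925     119,717.1702
  Σ                 11,468.0104    32,157.0910     125,645.2050
P = 11,468.0104.
Convexity = Σ t(t+1)·PV / [P·(1+y)²] = 125,645.2050 / (11,468.0104 × 1.052676) = 10.40790.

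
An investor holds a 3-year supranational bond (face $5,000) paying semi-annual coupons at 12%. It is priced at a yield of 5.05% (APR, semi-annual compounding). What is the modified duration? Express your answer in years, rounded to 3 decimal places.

2.578 years

Periodic yield y = 0.02525. First find Macaulay duration:
  t   CF        PV=CF/(1+0.02525)^t    t·PV
  1       300.00       292.6116       292.6116
  2       300.00       285.4051       570.8102
  3       300.00       278.3761       835.1283
  4       300.00       271.5202     1,086.0808
  5       300.00       264.8332     1,324.1658
  6     5,300.00     4,563.4910    27,380.9462
  Σ                  5,956.2371    31,489.7428
P = 5,956.2371; Macaulay duration = 31,489.7428 / 5,956.2371 = 5.28685 half-year periods = 2.64343 years.
Modified duration = D_Mac / (1 + y) = 2.64343 / 1.02525 = 2.57832 years.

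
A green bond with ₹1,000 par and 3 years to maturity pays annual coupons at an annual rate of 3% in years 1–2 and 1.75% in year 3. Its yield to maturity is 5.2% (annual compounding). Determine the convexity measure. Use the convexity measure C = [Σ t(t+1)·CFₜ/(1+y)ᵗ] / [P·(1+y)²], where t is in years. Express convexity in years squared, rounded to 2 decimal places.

With y = 0.052:
  t   CF        PV=CF/(1+0.052)^t    t·PV        t(t+1)·PV
  1        30.00        28.5171        28.5171          57.0342
  2        30.00        27.1075        54.2150         162.6451
  3     1,017.50       873.9512     2,621.8537      10,487.4148
  Σ                    929.5759     2,704.5858      10,707.0941
P = 929.5759.
Convexity = Σ t(t+1)·PV / [P·(1+y)²] = 10,707.0941 / (929.5759 × 1.106704) = 10.40771.

10.41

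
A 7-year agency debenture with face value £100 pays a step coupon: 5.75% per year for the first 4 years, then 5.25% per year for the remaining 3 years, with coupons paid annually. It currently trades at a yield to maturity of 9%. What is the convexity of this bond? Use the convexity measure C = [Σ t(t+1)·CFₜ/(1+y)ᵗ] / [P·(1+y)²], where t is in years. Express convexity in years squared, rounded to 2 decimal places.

36.95

With y = 0.09:
  t   CF        PV=CF/(1+0.09)^t    t·PV        t(t+1)·PV
  1         5.75         5.2752         5.2752          10.5505
  2         5.75         4.8397         9.6793          29.0380
  3         5.75         4.4401        13.3202          53.2807
  4         5.75         4.0734        16.2938          81.4689
  5         5.25         3.4121        17.0607         102.3642
  6         5.25         3.1304        18.7824         131.4769
  7       105.25        57.5754       403.0275       3,224.2198
  Σ                     82.7463       483.4391       3,632.3990
P = 82.7463.
Convexity = Σ t(t+1)·PV / [P·(1+y)²] = 3,632.3990 / (82.7463 × 1.188100) = 36.94809.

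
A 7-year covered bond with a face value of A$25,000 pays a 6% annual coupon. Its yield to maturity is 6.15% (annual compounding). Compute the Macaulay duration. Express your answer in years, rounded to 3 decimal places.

Periodic yield y = 0.0615. Discount each cash flow and weight by its year:
  t   CF        PV=CF/(1+0.0615)^t    t·PV
  1     1,500.00     1,413.0947     1,413.0947
  2     1,500.00     1,331.2244     2,662.4488
  3     1,500.00     1,254.0974     3,762.2922
  4     1,500.00     1,181.4389     4,725.7556
  5     1,500.00     1,112.9900     5,564.9501
  6     1,500.00     1,048.5068     6,291.0410
  7    26,500.00    17,450.4200   122,152.9401
  Σ                 24,791.7722   146,572.5224
Price P = Σ PV = 24,791.7722.
Macaulay duration = Σ(t·PV) / P = 146,572.5224 / 24,791.7722 = 5.91214 years.

5.912 years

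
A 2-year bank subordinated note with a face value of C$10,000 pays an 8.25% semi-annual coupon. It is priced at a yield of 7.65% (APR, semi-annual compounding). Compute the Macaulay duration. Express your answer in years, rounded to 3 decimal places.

Periodic yield y = 0.03825. Discount each cash flow and weight by its period:
  t   CF        PV=CF/(1+0.03825)^t    t·PV
  1       412.50       397.3032       397.3032
  2       412.50       382.6662       765.3323
  3       412.50       368.5684     1,105.7053
  4    10,412.50     8,960.8097    35,843.2389
  Σ                 10,109.3475    38,111.5797
Price P = Σ PV = 10,109.3475.
Macaulay duration = Σ(t·PV) / P = 38,111.5797 / 10,109.3475 = 3.76993 half-year periods.
In years: 3.76993 / 2 = 1.88497 years.

1.885 years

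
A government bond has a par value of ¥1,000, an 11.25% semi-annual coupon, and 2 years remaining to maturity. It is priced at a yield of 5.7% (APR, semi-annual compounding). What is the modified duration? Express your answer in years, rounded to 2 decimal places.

1.80 years

Periodic yield y = 0.0285. First find Macaulay duration:
  t   CF        PV=CF/(1+0.0285)^t    t·PV
  1        56.25        54.6913        54.6913
  2        56.25        53.1758       106.3516
  3        56.25        51.7023       155.1068
  4     1,056.25       943.9512     3,775.8048
  Σ                  1,103.5205     4,091.9544
P = 1,103.5205; Macaulay duration = 4,091.9544 / 1,103.5205 = 3.70809 half-year periods = 1.85405 years.
Modified duration = D_Mac / (1 + y) = 1.85405 / 1.0285 = 1.80267 years.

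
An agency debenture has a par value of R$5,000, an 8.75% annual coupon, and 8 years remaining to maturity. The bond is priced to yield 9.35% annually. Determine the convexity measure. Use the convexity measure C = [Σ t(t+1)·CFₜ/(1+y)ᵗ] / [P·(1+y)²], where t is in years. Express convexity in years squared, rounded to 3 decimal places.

With y = 0.0935:
  t   CF        PV=CF/(1+0.0935)^t    t·PV        t(t+1)·PV
  1       437.50       400.0914       400.0914         800.1829
  2       437.50       365.8815       731.7631       2,195.2892
  3       437.50       334.5967     1,003.7902       4,015.1608
  4       437.50       305.9870     1,223.9478       6,119.7390
  5       437.50       279.8235     1,399.1173       8,394.7038
  6       437.50       255.8971     1,535.3825      10,747.6774
  7       437.50       234.0165     1,638.1157      13,104.9260
  8     5,437.50     2,659.7999    21,278.3995     191,505.5953
  Σ                  4,836.0937    29,210.6075     236,883.2744
P = 4,836.0937.
Convexity = Σ t(t+1)·PV / [P·(1+y)²] = 236,883.2744 / (4,836.0937 × 1.195742) = 40.96398.

40.964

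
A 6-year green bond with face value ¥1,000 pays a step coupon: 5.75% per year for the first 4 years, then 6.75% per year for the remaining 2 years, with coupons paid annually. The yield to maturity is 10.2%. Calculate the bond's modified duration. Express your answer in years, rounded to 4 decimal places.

4.6706 years

Periodic yield y = 0.102. First find Macaulay duration:
  t   CF        PV=CF/(1+0.102)^t    t·PV
  1        57.50        52.1779        52.1779
  2        57.50        47.3483        94.6967
  3        57.50        42.9658       128.8974
  4        57.50        38.9889       155.9558
  5        67.50        41.5332       207.6662
  6     1,067.50       596.0440     3,576.2640
  Σ                    819.0582     4,215.6579
P = 819.0582; Macaulay duration = 4,215.6579 / 819.0582 = 5.14696 years.
Modified duration = D_Mac / (1 + y) = 5.14696 / 1.102 = 4.67056 years.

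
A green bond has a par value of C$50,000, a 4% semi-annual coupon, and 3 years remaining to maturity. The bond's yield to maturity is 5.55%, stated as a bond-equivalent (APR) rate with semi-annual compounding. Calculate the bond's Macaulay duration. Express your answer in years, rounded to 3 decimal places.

2.853 years

Periodic yield y = 0.02775. Discount each cash flow and weight by its period:
  t   CF        PV=CF/(1+0.02775)^t    t·PV
  1     1,000.00       972.9993       972.9993
  2     1,000.00       946.7276     1,893.4552
  3     1,000.00       921.1652     2,763.4957
  4     1,000.00       896.2931     3,585.1724
  5     1,000.00       872.0925     4,360.4627
  6    51,000.00    43,275.8158   259,654.8947
  Σ                 47,885.0935   273,230.4800
Price P = Σ PV = 47,885.0935.
Macaulay duration = Σ(t·PV) / P = 273,230.4800 / 47,885.0935 = 5.70596 half-year periods.
In years: 5.70596 / 2 = 2.85298 years.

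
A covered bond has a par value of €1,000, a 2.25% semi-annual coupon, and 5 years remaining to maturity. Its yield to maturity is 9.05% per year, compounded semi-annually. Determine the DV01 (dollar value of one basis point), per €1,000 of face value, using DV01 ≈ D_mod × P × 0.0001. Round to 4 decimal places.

Periodic yield y = 0.04525.
  t   CF        PV=CF/(1+0.04525)^t    t·PV
  1        11.25        10.7630        10.7630
  2        11.25        10.2970        20.5941
  3        11.25         9.8513        29.5538
  4        11.25         9.4248        37.6992
  5        11.25         9.0168        45.0839
  6        11.25         8.6264        51.7586
  7        11.25         8.2530        57.7709
  8        11.25         7.8957        63.1657
  9        11.25         7.5539        67.9851
  10    1,011.25       649.6161     6,496.1609
  Σ                    731.2980     6,880.5351
P = 731.2980; D_Mac = 9.40866 half-year periods = 4.70433 yrs; D_mod = 4.50068 yrs.
DV01 ≈ 4.50068 × 731.2980 × 0.0001 = 0.329133.

€0.3291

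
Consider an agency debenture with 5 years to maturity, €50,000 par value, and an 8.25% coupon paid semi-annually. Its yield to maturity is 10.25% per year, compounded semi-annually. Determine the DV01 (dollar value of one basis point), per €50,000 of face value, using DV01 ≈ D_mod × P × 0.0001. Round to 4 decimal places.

Periodic yield y = 0.05125.
  t   CF        PV=CF/(1+0.05125)^t    t·PV
  1     2,062.50     1,961.9501     1,961.9501
  2     2,062.50     1,866.3021     3,732.6042
  3     2,062.50     1,775.3171     5,325.9512
  4     2,062.50     1,688.7677     6,755.0709
  5     2,062.50     1,606.4378     8,032.1890
  6     2,062.50     1,528.1216     9,168.7294
  7     2,062.50     1,453.6234    10,175.3636
  8     2,062.50     1,382.7571    11,062.0565
  9     2,062.50     1,315.3456    11,838.1104
  10   52,062.50    31,583.8400   315,838.3998
  Σ                 46,162.4623   383,890.4251
P = 46,162.4623; D_Mac = 8.31607 half-year periods = 4.15804 yrs; D_mod = 3.95533 yrs.
DV01 ≈ 3.95533 × 46,162.4623 × 0.0001 = 18.258760.

€18.2588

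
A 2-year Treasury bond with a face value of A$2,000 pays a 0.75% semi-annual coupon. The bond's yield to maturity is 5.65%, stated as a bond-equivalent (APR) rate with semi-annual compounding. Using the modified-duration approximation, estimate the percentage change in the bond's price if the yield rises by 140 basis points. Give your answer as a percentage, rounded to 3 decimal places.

Periodic yield y = 0.02825. Modified duration first:
  t   CF        PV=CF/(1+0.02825)^t    t·PV
  1         7.50         7.2939         7.2939
  2         7.50         7.0936        14.1871
  3         7.50         6.8987        20.6960
  4     2,007.50     1,795.8112     7,183.2449
  Σ                  1,817.0974     7,225.4219
P = 1,817.0974; D_Mac = 3.97635 half-year periods = 1.98818 yrs; D_mod = 1.98818/(1+0.02825) = 1.93355 yrs.
ΔP/P ≈ -D_mod · Δy = -1.93355 × (+0.014) = -0.027070 = -2.7070%.

-2.707%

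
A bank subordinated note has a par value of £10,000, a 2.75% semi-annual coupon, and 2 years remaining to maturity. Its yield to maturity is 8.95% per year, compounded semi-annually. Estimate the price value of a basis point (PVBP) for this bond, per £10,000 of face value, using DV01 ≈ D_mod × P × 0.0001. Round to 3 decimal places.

Periodic yield y = 0.04475.
  t   CF        PV=CF/(1+0.04475)^t    t·PV
  1       137.50       131.6104       131.6104
  2       137.50       125.9731       251.9463
  3       137.50       120.5773       361.7319
  4    10,137.50     8,509.0553    34,036.2213
  Σ                  8,887.2162    34,781.5100
P = 8,887.2162; D_Mac = 3.91366 half-year periods = 1.95683 yrs; D_mod = 1.87301 yrs.
DV01 ≈ 1.87301 × 8,887.2162 × 0.0001 = 1.664585.

£1.665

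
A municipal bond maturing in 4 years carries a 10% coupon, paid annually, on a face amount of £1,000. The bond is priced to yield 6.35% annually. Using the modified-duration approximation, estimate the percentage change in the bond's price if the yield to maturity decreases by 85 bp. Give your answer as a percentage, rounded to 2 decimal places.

Periodic yield y = 0.0635. Modified duration first:
  t   CF        PV=CF/(1+0.0635)^t    t·PV
  1       100.00        94.0291        94.0291
  2       100.00        88.4148       176.8296
  3       100.00        83.1357       249.4071
  4     1,100.00       859.8896     3,439.5585
  Σ                  1,125.4693     3,959.8243
P = 1,125.4693; D_Mac = 3.51838 yrs; D_mod = 3.51838/(1+0.0635) = 3.30830 yrs.
ΔP/P ≈ -D_mod · Δy = -3.30830 × (-0.0085) = +0.028121 = +2.8121%.

+2.81%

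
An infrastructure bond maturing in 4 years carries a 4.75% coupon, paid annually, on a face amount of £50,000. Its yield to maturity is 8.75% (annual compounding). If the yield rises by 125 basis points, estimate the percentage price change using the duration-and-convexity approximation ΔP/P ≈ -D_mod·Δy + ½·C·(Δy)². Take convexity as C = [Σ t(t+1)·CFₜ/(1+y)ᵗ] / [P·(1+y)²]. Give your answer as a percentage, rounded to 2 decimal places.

-4.15%

With y = 0.0875:
  t   CF        PV=CF/(1+0.0875)^t    t·PV        t(t+1)·PV
  1     2,375.00     2,183.9080     2,183.9080       4,367.8161
  2     2,375.00     2,008.1913     4,016.3826      12,049.1478
  3     2,375.00     1,846.6127     5,539.8381      22,159.3523
  4    52,375.00    37,446.1328   149,784.5313     748,922.6565
  Σ                 43,484.8449   161,524.6601     787,498.9728
P = 43,484.8449; D_Mac = 3.71450 yrs; D_mod = 3.41564 yrs; C = 15.31276.
Duration effect: -3.41564 × (+0.0125) = -0.042695
Convexity effect: 0.5 × 15.31276 × (0.0125)² = +0.0011963
ΔP/P ≈ -0.042695 + 0.0011963 = -0.041499 = -4.1499%.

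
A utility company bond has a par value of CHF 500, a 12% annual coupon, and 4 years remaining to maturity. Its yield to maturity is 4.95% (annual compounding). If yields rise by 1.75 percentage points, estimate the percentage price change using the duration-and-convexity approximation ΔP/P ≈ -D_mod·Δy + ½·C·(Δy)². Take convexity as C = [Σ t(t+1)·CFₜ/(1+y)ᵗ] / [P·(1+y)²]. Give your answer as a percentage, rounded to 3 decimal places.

With y = 0.0495:
  t   CF        PV=CF/(1+0.0495)^t    t·PV        t(t+1)·PV
  1        60.00        57.1701        57.1701         114.3402
  2        60.00        54.4736       108.9473         326.8418
  3        60.00        51.9044       155.7131         622.8524
  4       560.00       461.5920     1,846.3679       9,231.8396
  Σ                    625.1401     2,168.1984      10,295.8740
P = 625.1401; D_Mac = 3.46834 yrs; D_mod = 3.30475 yrs; C = 14.95275.
Duration effect: -3.30475 × (+0.0175) = -0.057833
Convexity effect: 0.5 × 14.95275 × (0.0175)² = +0.0022896
ΔP/P ≈ -0.057833 + 0.0022896 = -0.055544 = -5.5544%.

-5.554%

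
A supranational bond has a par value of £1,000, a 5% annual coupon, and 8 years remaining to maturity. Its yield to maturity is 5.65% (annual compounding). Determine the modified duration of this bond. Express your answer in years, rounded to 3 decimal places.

6.395 years

Periodic yield y = 0.0565. First find Macaulay duration:
  t   CF        PV=CF/(1+0.0565)^t    t·PV
  1        50.00        47.3261        47.3261
  2        50.00        44.7952        89.5903
  3        50.00        42.3996       127.1987
  4        50.00        40.1321       160.5284
  5        50.00        37.9859       189.9295
  6        50.00        35.9545       215.7269
  7        50.00        34.0317       238.2218
  8     1,050.00       676.4462     5,411.5699
  Σ                    959.0712     6,480.0917
P = 959.0712; Macaulay duration = 6,480.0917 / 959.0712 = 6.75663 years.
Modified duration = D_Mac / (1 + y) = 6.75663 / 1.0565 = 6.39530 years.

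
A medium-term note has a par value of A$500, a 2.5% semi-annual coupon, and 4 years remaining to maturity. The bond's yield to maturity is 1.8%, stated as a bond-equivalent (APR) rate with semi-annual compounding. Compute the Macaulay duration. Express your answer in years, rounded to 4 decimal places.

Periodic yield y = 0.009. Discount each cash flow and weight by its period:
  t   CF        PV=CF/(1+0.009)^t    t·PV
  1         6.25         6.1943         6.1943
  2         6.25         6.1390        12.2780
  3         6.25         6.0842        18.2527
  4         6.25         6.0300        24.1199
  5         6.25         5.9762        29.8809
  6         6.25         5.9229        35.5373
  7         6.25         5.8701        41.0904
  8       506.25       471.2330     3,769.8641
  Σ                    513.4496     3,937.2175
Price P = Σ PV = 513.4496.
Macaulay duration = Σ(t·PV) / P = 3,937.2175 / 513.4496 = 7.66817 half-year periods.
In years: 7.66817 / 2 = 3.83408 years.

3.8341 years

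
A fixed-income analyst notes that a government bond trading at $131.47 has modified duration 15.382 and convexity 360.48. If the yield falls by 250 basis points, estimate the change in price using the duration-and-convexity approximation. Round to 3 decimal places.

+$65.367

Duration effect: -D_mod·Δy = -15.382 × (-0.025) = +0.384550
Convexity effect: ½·C·(Δy)² = 0.5 × 360.48 × (-0.025)² = +0.1126500
ΔP/P ≈ +0.384550 + 0.1126500 = +0.497200
ΔP ≈ 131.47 × (+0.497200) = +65.366884.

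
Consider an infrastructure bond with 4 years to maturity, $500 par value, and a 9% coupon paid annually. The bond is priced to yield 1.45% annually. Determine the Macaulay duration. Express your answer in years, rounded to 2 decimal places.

3.59 years

Periodic yield y = 0.0145. Discount each cash flow and weight by its year:
  t   CF        PV=CF/(1+0.0145)^t    t·PV
  1        45.00        44.3568        44.3568
  2        45.00        43.7228        87.4457
  3        45.00        43.0979       129.2938
  4       545.00       514.5035     2,058.0138
  Σ                    645.6811     2,319.1101
Price P = Σ PV = 645.6811.
Macaulay duration = Σ(t·PV) / P = 2,319.1101 / 645.6811 = 3.59173 years.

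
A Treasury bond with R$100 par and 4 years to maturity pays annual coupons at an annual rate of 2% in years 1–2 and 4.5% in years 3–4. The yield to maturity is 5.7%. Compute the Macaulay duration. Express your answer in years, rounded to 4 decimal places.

Periodic yield y = 0.057. Discount each cash flow and weight by its year:
  t   CF        PV=CF/(1+0.057)^t    t·PV
  1         2.00         1.8921         1.8921
  2         2.00         1.7901         3.5802
  3         4.50         3.8105        11.4316
  4       104.50        83.7175       334.8701
  Σ                     91.2103       351.7741
Price P = Σ PV = 91.2103.
Macaulay duration = Σ(t·PV) / P = 351.7741 / 91.2103 = 3.85674 years.

3.8567 years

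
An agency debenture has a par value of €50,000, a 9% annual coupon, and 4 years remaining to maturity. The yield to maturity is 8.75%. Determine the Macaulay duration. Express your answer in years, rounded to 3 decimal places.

Periodic yield y = 0.0875. Discount each cash flow and weight by its year:
  t   CF        PV=CF/(1+0.0875)^t    t·PV
  1     4,500.00     4,137.9310     4,137.9310
  2     4,500.00     3,804.9941     7,609.9881
  3     4,500.00     3,498.8451    10,496.5353
  4    54,500.00    38,965.4270   155,861.7080
  Σ                 50,407.1972   178,106.1625
Price P = Σ PV = 50,407.1972.
Macaulay duration = Σ(t·PV) / P = 178,106.1625 / 50,407.1972 = 3.53335 years.

3.533 years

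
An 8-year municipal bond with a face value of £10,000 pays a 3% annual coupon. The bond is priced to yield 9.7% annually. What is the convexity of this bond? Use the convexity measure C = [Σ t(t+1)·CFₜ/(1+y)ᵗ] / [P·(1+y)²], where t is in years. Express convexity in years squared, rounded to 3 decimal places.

With y = 0.097:
  t   CF        PV=CF/(1+0.097)^t    t·PV        t(t+1)·PV
  1       300.00       273.4731       273.4731         546.9462
  2       300.00       249.2918       498.5836       1,495.7508
  3       300.00       227.2487       681.7460       2,726.9842
  4       300.00       207.1547       828.6187       4,143.0936
  5       300.00       188.8374       944.1872       5,665.1234
  6       300.00       172.1399     1,032.8393       7,229.8748
  7       300.00       156.9188     1,098.4313       8,787.4504
  8    10,300.00     4,911.1614    39,289.2909     353,603.6185
  Σ                  6,386.2257    44,647.1702     384,198.8419
P = 6,386.2257.
Convexity = Σ t(t+1)·PV / [P·(1+y)²] = 384,198.8419 / (6,386.2257 × 1.203409) = 49.99177.

49.992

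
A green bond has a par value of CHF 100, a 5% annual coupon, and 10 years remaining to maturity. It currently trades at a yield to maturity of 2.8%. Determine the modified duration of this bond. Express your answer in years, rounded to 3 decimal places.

8.062 years

Periodic yield y = 0.028. First find Macaulay duration:
  t   CF        PV=CF/(1+0.028)^t    t·PV
  1         5.00         4.8638         4.8638
  2         5.00         4.7313         9.4627
  3         5.00         4.6025        13.8074
  4         5.00         4.4771        17.9084
  5         5.00         4.3552        21.7758
  6         5.00         4.2365        25.4192
  7         5.00         4.1211        28.8480
  8         5.00         4.0089        32.0712
  9         5.00         3.8997        35.0974
  10      105.00        79.6633       796.6327
  Σ                    118.9595       985.8867
P = 118.9595; Macaulay duration = 985.8867 / 118.9595 = 8.28759 years.
Modified duration = D_Mac / (1 + y) = 8.28759 / 1.028 = 8.06185 years.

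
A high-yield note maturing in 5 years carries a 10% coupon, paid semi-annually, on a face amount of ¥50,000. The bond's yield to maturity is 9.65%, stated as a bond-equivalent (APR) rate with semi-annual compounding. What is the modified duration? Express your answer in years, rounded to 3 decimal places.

Periodic yield y = 0.04825. First find Macaulay duration:
  t   CF        PV=CF/(1+0.04825)^t    t·PV
  1     2,500.00     2,384.9273     2,384.9273
  2     2,500.00     2,275.1512     4,550.3024
  3     2,500.00     2,170.4281     6,511.2842
  4     2,500.00     2,070.5252     8,282.1009
  5     2,500.00     1,975.2208     9,876.1041
  6     2,500.00     1,884.3032    11,305.8191
  7     2,500.00     1,797.5704    12,582.9929
  8     2,500.00     1,714.8299    13,718.6390
  9     2,500.00     1,635.8978    14,723.0802
  10   52,500.00    32,772.5770   327,725.7701
  Σ                 50,681.4308   411,661.0201
P = 50,681.4308; Macaulay duration = 411,661.0201 / 50,681.4308 = 8.12252 half-year periods = 4.06126 years.
Modified duration = D_Mac / (1 + y) = 4.06126 / 1.04825 = 3.87432 years.

3.874 years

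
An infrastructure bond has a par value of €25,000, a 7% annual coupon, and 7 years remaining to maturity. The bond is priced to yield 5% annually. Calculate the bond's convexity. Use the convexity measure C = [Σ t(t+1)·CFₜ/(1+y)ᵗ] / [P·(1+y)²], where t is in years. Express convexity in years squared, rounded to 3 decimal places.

With y = 0.05:
  t   CF        PV=CF/(1+0.05)^t    t·PV        t(t+1)·PV
  1     1,750.00     1,666.6667     1,666.6667       3,333.3333
  2     1,750.00     1,587.3016     3,174.6032       9,523.8095
  3     1,750.00     1,511.7158     4,535.1474      18,140.5896
  4     1,750.00     1,439.7293     5,758.9173      28,794.5866
  5     1,750.00     1,371.1708     6,855.8540      41,135.1237
  6     1,750.00     1,305.8769     7,835.2617      54,846.8317
  7    26,750.00    19,010.7256   133,075.0791   1,064,600.6325
  Σ                 27,893.1867   162,901.5292   1,220,374.9070
P = 27,893.1867.
Convexity = Σ t(t+1)·PV / [P·(1+y)²] = 1,220,374.9070 / (27,893.1867 × 1.102500) = 39.68410.

39.684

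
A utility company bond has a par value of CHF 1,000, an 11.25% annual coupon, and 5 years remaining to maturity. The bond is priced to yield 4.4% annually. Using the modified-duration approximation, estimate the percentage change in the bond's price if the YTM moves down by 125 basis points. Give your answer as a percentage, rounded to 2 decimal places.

Periodic yield y = 0.044. Modified duration first:
  t   CF        PV=CF/(1+0.044)^t    t·PV
  1       112.50       107.7586       107.7586
  2       112.50       103.2171       206.4341
  3       112.50        98.8669       296.6008
  4       112.50        94.7001       378.8005
  5     1,112.50       897.0105     4,485.0525
  Σ                  1,301.5532     5,474.6465
P = 1,301.5532; D_Mac = 4.20624 yrs; D_mod = 4.20624/(1+0.044) = 4.02897 yrs.
ΔP/P ≈ -D_mod · Δy = -4.02897 × (-0.0125) = +0.050362 = +5.0362%.

+5.04%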